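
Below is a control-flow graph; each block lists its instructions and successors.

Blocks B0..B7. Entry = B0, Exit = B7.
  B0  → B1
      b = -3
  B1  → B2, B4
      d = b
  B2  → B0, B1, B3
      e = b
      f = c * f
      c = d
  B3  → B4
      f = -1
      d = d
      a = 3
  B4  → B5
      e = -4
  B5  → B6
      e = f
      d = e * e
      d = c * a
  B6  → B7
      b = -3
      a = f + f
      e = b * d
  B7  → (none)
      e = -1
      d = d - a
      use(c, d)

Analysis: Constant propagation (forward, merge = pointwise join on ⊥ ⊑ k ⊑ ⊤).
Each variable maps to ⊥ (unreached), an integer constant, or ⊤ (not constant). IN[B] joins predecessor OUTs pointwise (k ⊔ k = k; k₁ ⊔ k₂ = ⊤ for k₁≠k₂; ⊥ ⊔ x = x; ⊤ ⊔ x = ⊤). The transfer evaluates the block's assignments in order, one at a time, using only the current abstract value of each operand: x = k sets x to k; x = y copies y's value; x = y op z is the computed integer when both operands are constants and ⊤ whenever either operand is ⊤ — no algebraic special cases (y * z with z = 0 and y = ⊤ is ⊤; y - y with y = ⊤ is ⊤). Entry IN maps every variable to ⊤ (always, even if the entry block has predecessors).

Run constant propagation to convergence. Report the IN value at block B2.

Answer: {a: ⊤, b: -3, c: ⊤, d: -3, e: ⊤, f: ⊤}

Derivation:
Converged values:
  B0: | IN=(all ⊤) | OUT={b:-3; rest ⊤}
  B1: | IN={b:-3; rest ⊤} | OUT={b:-3, d:-3; rest ⊤}
  B2: | IN={b:-3, d:-3; rest ⊤} | OUT={b:-3, c:-3, d:-3, e:-3; rest ⊤}
  B3: | IN={b:-3, c:-3, d:-3, e:-3; rest ⊤} | OUT={a:3, b:-3, c:-3, d:-3, e:-3, f:-1; rest ⊤}
  B4: | IN={b:-3, d:-3; rest ⊤} | OUT={b:-3, d:-3, e:-4; rest ⊤}
  B5: | IN={b:-3, d:-3, e:-4; rest ⊤} | OUT={b:-3; rest ⊤}
  B6: | IN={b:-3; rest ⊤} | OUT={b:-3; rest ⊤}
  B7: | IN={b:-3; rest ⊤} | OUT={b:-3, e:-1; rest ⊤}

Merge at B2: IN[B2] = OUT[B1] = {a: ⊤, b: -3, c: ⊤, d: -3, e: ⊤, f: ⊤}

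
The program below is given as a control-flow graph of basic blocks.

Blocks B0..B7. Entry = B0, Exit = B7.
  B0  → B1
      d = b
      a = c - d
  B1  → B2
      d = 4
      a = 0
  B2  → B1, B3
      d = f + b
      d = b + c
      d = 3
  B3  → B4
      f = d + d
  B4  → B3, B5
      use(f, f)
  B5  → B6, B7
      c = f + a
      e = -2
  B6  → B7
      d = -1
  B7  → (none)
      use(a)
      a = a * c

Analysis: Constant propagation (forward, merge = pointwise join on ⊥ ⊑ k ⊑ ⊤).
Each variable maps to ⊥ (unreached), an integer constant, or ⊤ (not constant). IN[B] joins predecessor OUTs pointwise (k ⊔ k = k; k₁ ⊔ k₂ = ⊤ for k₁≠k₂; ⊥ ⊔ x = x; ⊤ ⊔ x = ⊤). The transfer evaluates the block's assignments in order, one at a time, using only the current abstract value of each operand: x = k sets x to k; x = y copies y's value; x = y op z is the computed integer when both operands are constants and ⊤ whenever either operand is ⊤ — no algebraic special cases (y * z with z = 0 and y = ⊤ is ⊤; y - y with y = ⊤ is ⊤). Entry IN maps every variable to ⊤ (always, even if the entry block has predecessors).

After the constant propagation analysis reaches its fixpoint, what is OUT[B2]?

Per-block solution:
  B0: | IN=(all ⊤) | OUT=(all ⊤)
  B1: | IN=(all ⊤) | OUT={a:0, d:4; rest ⊤}
  B2: | IN={a:0, d:4; rest ⊤} | OUT={a:0, d:3; rest ⊤}
  B3: | IN={a:0, d:3; rest ⊤} | OUT={a:0, d:3, f:6; rest ⊤}
  B4: | IN={a:0, d:3, f:6; rest ⊤} | OUT={a:0, d:3, f:6; rest ⊤}
  B5: | IN={a:0, d:3, f:6; rest ⊤} | OUT={a:0, c:6, d:3, e:-2, f:6; rest ⊤}
  B6: | IN={a:0, c:6, d:3, e:-2, f:6; rest ⊤} | OUT={a:0, c:6, d:-1, e:-2, f:6; rest ⊤}
  B7: | IN={a:0, c:6, e:-2, f:6; rest ⊤} | OUT={a:0, c:6, e:-2, f:6; rest ⊤}

Merge at B2: IN[B2] = OUT[B1] = {a: 0, b: ⊤, c: ⊤, d: 4, e: ⊤, f: ⊤}
Applying B2's transfer function to that IN value gives OUT[B2] (row B2 above).

Answer: {a: 0, b: ⊤, c: ⊤, d: 3, e: ⊤, f: ⊤}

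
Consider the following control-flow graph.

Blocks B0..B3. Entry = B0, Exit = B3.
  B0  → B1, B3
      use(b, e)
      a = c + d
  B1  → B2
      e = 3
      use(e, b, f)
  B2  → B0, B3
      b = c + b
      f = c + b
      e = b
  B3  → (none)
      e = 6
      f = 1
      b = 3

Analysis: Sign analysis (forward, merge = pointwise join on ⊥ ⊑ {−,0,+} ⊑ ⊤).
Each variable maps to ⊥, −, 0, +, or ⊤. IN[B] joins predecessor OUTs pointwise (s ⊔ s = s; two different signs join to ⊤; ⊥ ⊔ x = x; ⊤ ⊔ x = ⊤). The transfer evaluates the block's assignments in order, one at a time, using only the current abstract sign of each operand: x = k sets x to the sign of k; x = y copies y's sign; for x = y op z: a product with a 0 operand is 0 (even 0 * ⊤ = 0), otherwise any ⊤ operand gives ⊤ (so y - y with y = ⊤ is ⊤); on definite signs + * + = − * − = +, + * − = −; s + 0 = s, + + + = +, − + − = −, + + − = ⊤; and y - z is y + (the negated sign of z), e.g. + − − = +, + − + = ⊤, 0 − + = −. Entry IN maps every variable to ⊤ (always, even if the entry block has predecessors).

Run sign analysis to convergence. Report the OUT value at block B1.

Fixpoint table:
  B0:  IN=(all ⊤)  OUT=(all ⊤)
  B1:  IN=(all ⊤)  OUT={e:+; rest ⊤}
  B2:  IN={e:+; rest ⊤}  OUT=(all ⊤)
  B3:  IN=(all ⊤)  OUT={b:+, e:+, f:+; rest ⊤}

Merge at B1: IN[B1] = OUT[B0] = {a: ⊤, b: ⊤, c: ⊤, d: ⊤, e: ⊤, f: ⊤}
Applying B1's transfer function to that IN value gives OUT[B1] (row B1 above).

Answer: {a: ⊤, b: ⊤, c: ⊤, d: ⊤, e: +, f: ⊤}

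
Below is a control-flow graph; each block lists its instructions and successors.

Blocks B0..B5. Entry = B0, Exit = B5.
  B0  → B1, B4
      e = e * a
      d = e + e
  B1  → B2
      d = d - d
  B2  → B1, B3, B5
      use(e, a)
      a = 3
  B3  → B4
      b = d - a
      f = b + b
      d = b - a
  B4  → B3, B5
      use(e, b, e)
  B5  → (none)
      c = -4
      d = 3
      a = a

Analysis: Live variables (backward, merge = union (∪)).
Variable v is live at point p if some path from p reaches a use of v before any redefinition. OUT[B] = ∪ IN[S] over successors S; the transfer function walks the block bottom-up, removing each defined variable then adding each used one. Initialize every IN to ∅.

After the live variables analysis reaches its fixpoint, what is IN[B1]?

Answer: {a, d, e}

Derivation:
Converged values:
  B0:  IN={a, b, e}  OUT={a, b, d, e}
  B1:  IN={a, d, e}  OUT={a, d, e}
  B2:  IN={a, d, e}  OUT={a, d, e}
  B3:  IN={a, d, e}  OUT={a, b, d, e}
  B4:  IN={a, b, d, e}  OUT={a, d, e}
  B5:  IN={a}  OUT={}

Merge at B1: OUT[B1] = IN[B2] = {a, d, e}
Applying B1's transfer function to that OUT value gives IN[B1] (row B1 above).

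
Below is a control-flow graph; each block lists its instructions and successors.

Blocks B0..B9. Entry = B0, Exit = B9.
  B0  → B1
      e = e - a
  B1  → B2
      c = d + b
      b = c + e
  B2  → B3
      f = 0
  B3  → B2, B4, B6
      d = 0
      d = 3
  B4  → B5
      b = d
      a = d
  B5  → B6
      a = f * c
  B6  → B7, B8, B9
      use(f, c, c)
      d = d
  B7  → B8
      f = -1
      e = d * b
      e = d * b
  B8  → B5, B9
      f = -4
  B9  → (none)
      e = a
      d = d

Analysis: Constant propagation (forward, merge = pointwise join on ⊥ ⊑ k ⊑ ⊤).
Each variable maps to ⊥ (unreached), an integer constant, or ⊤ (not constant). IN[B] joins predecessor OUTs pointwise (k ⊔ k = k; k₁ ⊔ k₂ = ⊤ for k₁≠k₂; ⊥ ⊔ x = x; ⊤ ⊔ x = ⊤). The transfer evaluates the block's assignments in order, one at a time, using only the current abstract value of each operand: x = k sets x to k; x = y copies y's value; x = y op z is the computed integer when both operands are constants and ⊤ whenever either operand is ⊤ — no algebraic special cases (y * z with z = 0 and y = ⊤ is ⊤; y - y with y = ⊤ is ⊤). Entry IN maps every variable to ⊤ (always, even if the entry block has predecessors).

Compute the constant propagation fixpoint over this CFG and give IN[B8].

Answer: {a: ⊤, b: ⊤, c: ⊤, d: 3, e: ⊤, f: ⊤}

Working:
Fixpoint table:
  B0: | IN=(all ⊤) | OUT=(all ⊤)
  B1: | IN=(all ⊤) | OUT=(all ⊤)
  B2: | IN=(all ⊤) | OUT={f:0; rest ⊤}
  B3: | IN={f:0; rest ⊤} | OUT={d:3, f:0; rest ⊤}
  B4: | IN={d:3, f:0; rest ⊤} | OUT={a:3, b:3, d:3, f:0; rest ⊤}
  B5: | IN={d:3; rest ⊤} | OUT={d:3; rest ⊤}
  B6: | IN={d:3; rest ⊤} | OUT={d:3; rest ⊤}
  B7: | IN={d:3; rest ⊤} | OUT={d:3, f:-1; rest ⊤}
  B8: | IN={d:3; rest ⊤} | OUT={d:3, f:-4; rest ⊤}
  B9: | IN={d:3; rest ⊤} | OUT={d:3; rest ⊤}

Merge at B8: IN[B8] = OUT[B6] ⊔ OUT[B7] = {a: ⊤, b: ⊤, c: ⊤, d: 3, e: ⊤, f: ⊤}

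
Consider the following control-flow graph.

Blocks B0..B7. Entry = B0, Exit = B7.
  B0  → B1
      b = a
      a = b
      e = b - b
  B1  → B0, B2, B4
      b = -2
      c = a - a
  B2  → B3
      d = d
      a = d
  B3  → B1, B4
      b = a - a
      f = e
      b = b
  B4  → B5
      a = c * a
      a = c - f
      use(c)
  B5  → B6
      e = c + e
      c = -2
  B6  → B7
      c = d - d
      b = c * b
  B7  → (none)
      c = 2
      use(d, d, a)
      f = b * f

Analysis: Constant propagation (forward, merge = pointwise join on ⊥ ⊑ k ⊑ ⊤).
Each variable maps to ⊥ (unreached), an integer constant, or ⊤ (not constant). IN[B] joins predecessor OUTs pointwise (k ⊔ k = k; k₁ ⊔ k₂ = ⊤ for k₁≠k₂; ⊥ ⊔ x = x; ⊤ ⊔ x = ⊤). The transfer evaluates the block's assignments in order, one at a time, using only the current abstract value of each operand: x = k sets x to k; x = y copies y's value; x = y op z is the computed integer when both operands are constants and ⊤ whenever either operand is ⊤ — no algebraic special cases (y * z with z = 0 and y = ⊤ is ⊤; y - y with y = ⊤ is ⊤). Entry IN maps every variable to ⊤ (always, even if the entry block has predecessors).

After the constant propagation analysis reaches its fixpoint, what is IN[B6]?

Fixpoint table:
  B0: | IN=(all ⊤) | OUT=(all ⊤)
  B1: | IN=(all ⊤) | OUT={b:-2; rest ⊤}
  B2: | IN={b:-2; rest ⊤} | OUT={b:-2; rest ⊤}
  B3: | IN={b:-2; rest ⊤} | OUT=(all ⊤)
  B4: | IN=(all ⊤) | OUT=(all ⊤)
  B5: | IN=(all ⊤) | OUT={c:-2; rest ⊤}
  B6: | IN={c:-2; rest ⊤} | OUT=(all ⊤)
  B7: | IN=(all ⊤) | OUT={c:2; rest ⊤}

Merge at B6: IN[B6] = OUT[B5] = {a: ⊤, b: ⊤, c: -2, d: ⊤, e: ⊤, f: ⊤}

Answer: {a: ⊤, b: ⊤, c: -2, d: ⊤, e: ⊤, f: ⊤}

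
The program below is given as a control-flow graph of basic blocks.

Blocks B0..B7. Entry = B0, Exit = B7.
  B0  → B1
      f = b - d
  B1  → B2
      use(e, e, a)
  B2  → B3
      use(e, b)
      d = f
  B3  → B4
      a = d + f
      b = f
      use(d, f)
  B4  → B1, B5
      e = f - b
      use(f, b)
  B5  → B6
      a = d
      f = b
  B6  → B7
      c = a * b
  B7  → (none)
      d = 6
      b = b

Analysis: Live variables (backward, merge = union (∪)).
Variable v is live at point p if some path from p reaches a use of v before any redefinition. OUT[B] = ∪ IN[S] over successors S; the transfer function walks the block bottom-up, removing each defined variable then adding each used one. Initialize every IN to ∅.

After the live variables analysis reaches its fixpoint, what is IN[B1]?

Answer: {a, b, e, f}

Derivation:
Fixpoint table:
  B0:  IN={a, b, d, e}  OUT={a, b, e, f}
  B1:  IN={a, b, e, f}  OUT={b, e, f}
  B2:  IN={b, e, f}  OUT={d, f}
  B3:  IN={d, f}  OUT={a, b, d, f}
  B4:  IN={a, b, d, f}  OUT={a, b, d, e, f}
  B5:  IN={b, d}  OUT={a, b}
  B6:  IN={a, b}  OUT={b}
  B7:  IN={b}  OUT={}

Merge at B1: OUT[B1] = IN[B2] = {b, e, f}
Applying B1's transfer function to that OUT value gives IN[B1] (row B1 above).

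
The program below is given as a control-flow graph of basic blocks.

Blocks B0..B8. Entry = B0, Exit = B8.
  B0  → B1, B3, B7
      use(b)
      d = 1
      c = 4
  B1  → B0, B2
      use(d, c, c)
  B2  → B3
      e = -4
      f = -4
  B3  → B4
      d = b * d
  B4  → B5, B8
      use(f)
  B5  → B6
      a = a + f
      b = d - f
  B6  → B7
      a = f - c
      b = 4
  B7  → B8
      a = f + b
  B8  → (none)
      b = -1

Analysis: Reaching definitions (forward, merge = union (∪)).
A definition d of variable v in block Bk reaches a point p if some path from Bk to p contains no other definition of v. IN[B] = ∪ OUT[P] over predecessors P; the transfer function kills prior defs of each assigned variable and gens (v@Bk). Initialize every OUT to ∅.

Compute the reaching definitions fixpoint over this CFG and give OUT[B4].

Per-block solution:
  B0:   IN={c@B0, d@B0}   OUT={c@B0, d@B0}
  B1:   IN={c@B0, d@B0}   OUT={c@B0, d@B0}
  B2:   IN={c@B0, d@B0}   OUT={c@B0, d@B0, e@B2, f@B2}
  B3:   IN={c@B0, d@B0, e@B2, f@B2}   OUT={c@B0, d@B3, e@B2, f@B2}
  B4:   IN={c@B0, d@B3, e@B2, f@B2}   OUT={c@B0, d@B3, e@B2, f@B2}
  B5:   IN={c@B0, d@B3, e@B2, f@B2}   OUT={a@B5, b@B5, c@B0, d@B3, e@B2, f@B2}
  B6:   IN={a@B5, b@B5, c@B0, d@B3, e@B2, f@B2}   OUT={a@B6, b@B6, c@B0, d@B3, e@B2, f@B2}
  B7:   IN={a@B6, b@B6, c@B0, d@B0, d@B3, e@B2, f@B2}   OUT={a@B7, b@B6, c@B0, d@B0, d@B3, e@B2, f@B2}
  B8:   IN={a@B7, b@B6, c@B0, d@B0, d@B3, e@B2, f@B2}   OUT={a@B7, b@B8, c@B0, d@B0, d@B3, e@B2, f@B2}

Merge at B4: IN[B4] = OUT[B3] = {c@B0, d@B3, e@B2, f@B2}
Applying B4's transfer function to that IN value gives OUT[B4] (row B4 above).

Answer: {c@B0, d@B3, e@B2, f@B2}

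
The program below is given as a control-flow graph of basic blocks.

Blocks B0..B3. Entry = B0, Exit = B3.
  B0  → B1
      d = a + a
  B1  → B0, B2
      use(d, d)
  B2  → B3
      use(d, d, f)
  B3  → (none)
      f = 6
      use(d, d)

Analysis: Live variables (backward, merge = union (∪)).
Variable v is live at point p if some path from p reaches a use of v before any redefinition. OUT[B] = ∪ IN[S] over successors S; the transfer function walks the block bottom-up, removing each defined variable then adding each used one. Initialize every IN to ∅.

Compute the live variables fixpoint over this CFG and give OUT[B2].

Answer: {d}

Working:
Converged values:
  B0: | IN={a, f} | OUT={a, d, f}
  B1: | IN={a, d, f} | OUT={a, d, f}
  B2: | IN={d, f} | OUT={d}
  B3: | IN={d} | OUT={}

Merge at B2: OUT[B2] = IN[B3] = {d}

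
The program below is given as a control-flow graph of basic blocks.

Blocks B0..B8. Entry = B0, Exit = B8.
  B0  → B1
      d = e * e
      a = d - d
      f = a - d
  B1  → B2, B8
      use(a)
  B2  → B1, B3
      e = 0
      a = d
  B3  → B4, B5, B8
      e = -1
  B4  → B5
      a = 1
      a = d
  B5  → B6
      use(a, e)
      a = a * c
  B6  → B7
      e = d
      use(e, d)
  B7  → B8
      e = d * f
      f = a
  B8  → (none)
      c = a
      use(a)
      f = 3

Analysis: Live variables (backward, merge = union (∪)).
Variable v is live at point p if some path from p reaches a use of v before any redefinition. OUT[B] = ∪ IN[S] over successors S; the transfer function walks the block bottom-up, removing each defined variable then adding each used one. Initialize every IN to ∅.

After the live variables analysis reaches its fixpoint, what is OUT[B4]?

Answer: {a, c, d, e, f}

Trace:
Fixpoint table:
  B0:   IN={c, e}   OUT={a, c, d, f}
  B1:   IN={a, c, d, f}   OUT={a, c, d, f}
  B2:   IN={c, d, f}   OUT={a, c, d, f}
  B3:   IN={a, c, d, f}   OUT={a, c, d, e, f}
  B4:   IN={c, d, e, f}   OUT={a, c, d, e, f}
  B5:   IN={a, c, d, e, f}   OUT={a, d, f}
  B6:   IN={a, d, f}   OUT={a, d, f}
  B7:   IN={a, d, f}   OUT={a}
  B8:   IN={a}   OUT={}

Merge at B4: OUT[B4] = IN[B5] = {a, c, d, e, f}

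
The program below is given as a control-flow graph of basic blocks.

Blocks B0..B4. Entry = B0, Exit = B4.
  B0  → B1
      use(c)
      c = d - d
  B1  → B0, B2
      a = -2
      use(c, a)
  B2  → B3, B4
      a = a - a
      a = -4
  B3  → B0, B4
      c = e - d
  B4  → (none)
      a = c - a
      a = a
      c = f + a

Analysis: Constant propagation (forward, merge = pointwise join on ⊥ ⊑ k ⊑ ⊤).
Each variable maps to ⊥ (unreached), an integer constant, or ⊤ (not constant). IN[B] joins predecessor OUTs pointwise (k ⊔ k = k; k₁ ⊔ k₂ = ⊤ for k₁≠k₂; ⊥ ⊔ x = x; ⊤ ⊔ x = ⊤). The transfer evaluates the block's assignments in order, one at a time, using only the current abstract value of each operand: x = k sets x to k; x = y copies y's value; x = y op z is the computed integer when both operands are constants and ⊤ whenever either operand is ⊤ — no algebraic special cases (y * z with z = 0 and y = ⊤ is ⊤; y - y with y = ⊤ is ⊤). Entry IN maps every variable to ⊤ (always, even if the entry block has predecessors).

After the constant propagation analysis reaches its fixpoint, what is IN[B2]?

Answer: {a: -2, b: ⊤, c: ⊤, d: ⊤, e: ⊤, f: ⊤}

Derivation:
Converged values:
  B0: | IN=(all ⊤) | OUT=(all ⊤)
  B1: | IN=(all ⊤) | OUT={a:-2; rest ⊤}
  B2: | IN={a:-2; rest ⊤} | OUT={a:-4; rest ⊤}
  B3: | IN={a:-4; rest ⊤} | OUT={a:-4; rest ⊤}
  B4: | IN={a:-4; rest ⊤} | OUT=(all ⊤)

Merge at B2: IN[B2] = OUT[B1] = {a: -2, b: ⊤, c: ⊤, d: ⊤, e: ⊤, f: ⊤}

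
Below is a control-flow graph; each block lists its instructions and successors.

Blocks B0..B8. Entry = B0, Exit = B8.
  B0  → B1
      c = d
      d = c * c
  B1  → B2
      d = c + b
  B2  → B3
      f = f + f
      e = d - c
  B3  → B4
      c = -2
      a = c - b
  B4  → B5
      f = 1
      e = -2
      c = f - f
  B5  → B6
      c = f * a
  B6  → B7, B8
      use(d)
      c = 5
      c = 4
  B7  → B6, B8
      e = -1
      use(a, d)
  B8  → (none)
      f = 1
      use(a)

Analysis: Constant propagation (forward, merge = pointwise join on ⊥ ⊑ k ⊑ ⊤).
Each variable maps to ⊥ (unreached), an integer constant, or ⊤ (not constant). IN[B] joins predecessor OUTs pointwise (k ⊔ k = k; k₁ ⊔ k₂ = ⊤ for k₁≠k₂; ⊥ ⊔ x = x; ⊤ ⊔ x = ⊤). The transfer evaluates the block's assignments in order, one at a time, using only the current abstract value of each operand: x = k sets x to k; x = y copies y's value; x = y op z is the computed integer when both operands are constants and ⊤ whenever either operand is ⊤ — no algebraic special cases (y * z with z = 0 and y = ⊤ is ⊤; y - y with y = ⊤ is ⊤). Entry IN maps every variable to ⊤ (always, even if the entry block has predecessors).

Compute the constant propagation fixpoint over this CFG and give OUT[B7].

Answer: {a: ⊤, b: ⊤, c: 4, d: ⊤, e: -1, f: 1}

Derivation:
Fixpoint table:
  B0: | IN=(all ⊤) | OUT=(all ⊤)
  B1: | IN=(all ⊤) | OUT=(all ⊤)
  B2: | IN=(all ⊤) | OUT=(all ⊤)
  B3: | IN=(all ⊤) | OUT={c:-2; rest ⊤}
  B4: | IN={c:-2; rest ⊤} | OUT={c:0, e:-2, f:1; rest ⊤}
  B5: | IN={c:0, e:-2, f:1; rest ⊤} | OUT={e:-2, f:1; rest ⊤}
  B6: | IN={f:1; rest ⊤} | OUT={c:4, f:1; rest ⊤}
  B7: | IN={c:4, f:1; rest ⊤} | OUT={c:4, e:-1, f:1; rest ⊤}
  B8: | IN={c:4, f:1; rest ⊤} | OUT={c:4, f:1; rest ⊤}

Merge at B7: IN[B7] = OUT[B6] = {a: ⊤, b: ⊤, c: 4, d: ⊤, e: ⊤, f: 1}
Applying B7's transfer function to that IN value gives OUT[B7] (row B7 above).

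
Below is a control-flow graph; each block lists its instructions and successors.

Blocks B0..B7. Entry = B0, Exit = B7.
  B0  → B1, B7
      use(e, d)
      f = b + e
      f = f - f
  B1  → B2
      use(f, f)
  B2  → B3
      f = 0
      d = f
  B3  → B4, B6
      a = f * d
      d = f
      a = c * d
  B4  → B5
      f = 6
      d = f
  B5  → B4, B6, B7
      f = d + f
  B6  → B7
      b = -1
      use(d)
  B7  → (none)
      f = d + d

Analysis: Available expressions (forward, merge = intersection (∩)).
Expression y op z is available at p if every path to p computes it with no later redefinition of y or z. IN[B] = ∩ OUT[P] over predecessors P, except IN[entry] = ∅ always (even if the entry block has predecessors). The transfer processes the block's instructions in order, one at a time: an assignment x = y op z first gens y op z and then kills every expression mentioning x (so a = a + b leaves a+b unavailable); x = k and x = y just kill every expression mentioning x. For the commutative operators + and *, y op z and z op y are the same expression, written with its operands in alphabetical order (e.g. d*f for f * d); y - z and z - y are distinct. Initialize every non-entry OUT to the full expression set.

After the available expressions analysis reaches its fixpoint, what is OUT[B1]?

Answer: {b+e}

Trace:
Converged values:
  B0:   IN={}   OUT={b+e}
  B1:   IN={b+e}   OUT={b+e}
  B2:   IN={b+e}   OUT={b+e}
  B3:   IN={b+e}   OUT={b+e, c*d}
  B4:   IN={b+e}   OUT={b+e}
  B5:   IN={b+e}   OUT={b+e}
  B6:   IN={b+e}   OUT={}
  B7:   IN={}   OUT={d+d}

Merge at B1: IN[B1] = OUT[B0] = {b+e}
Applying B1's transfer function to that IN value gives OUT[B1] (row B1 above).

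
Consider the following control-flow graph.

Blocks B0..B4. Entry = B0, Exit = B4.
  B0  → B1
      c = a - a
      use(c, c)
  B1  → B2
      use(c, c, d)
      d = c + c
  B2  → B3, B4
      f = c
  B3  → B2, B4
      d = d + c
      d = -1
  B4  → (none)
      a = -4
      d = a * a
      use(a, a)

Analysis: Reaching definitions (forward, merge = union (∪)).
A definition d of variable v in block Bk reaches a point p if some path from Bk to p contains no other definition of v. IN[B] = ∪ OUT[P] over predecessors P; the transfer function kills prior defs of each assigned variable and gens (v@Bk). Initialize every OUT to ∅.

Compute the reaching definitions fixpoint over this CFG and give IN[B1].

Converged values:
  B0:  IN={}  OUT={c@B0}
  B1:  IN={c@B0}  OUT={c@B0, d@B1}
  B2:  IN={c@B0, d@B1, d@B3, f@B2}  OUT={c@B0, d@B1, d@B3, f@B2}
  B3:  IN={c@B0, d@B1, d@B3, f@B2}  OUT={c@B0, d@B3, f@B2}
  B4:  IN={c@B0, d@B1, d@B3, f@B2}  OUT={a@B4, c@B0, d@B4, f@B2}

Merge at B1: IN[B1] = OUT[B0] = {c@B0}

Answer: {c@B0}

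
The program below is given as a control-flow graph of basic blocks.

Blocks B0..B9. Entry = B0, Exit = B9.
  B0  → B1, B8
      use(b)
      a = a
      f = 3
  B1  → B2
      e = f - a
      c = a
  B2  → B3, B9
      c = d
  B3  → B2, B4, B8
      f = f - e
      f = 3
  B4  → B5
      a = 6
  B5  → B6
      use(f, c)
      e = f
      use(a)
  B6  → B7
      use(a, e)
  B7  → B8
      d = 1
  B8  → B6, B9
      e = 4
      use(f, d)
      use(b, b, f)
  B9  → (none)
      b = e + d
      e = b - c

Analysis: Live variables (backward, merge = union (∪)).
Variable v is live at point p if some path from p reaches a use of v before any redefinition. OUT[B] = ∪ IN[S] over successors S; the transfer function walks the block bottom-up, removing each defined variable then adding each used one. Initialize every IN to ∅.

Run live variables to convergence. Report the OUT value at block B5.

Per-block solution:
  B0:   IN={a, b, c, d}   OUT={a, b, c, d, f}
  B1:   IN={a, b, d, f}   OUT={a, b, d, e, f}
  B2:   IN={a, b, d, e, f}   OUT={a, b, c, d, e, f}
  B3:   IN={a, b, c, d, e, f}   OUT={a, b, c, d, e, f}
  B4:   IN={b, c, f}   OUT={a, b, c, f}
  B5:   IN={a, b, c, f}   OUT={a, b, c, e, f}
  B6:   IN={a, b, c, e, f}   OUT={a, b, c, f}
  B7:   IN={a, b, c, f}   OUT={a, b, c, d, f}
  B8:   IN={a, b, c, d, f}   OUT={a, b, c, d, e, f}
  B9:   IN={c, d, e}   OUT={}

Merge at B5: OUT[B5] = IN[B6] = {a, b, c, e, f}

Answer: {a, b, c, e, f}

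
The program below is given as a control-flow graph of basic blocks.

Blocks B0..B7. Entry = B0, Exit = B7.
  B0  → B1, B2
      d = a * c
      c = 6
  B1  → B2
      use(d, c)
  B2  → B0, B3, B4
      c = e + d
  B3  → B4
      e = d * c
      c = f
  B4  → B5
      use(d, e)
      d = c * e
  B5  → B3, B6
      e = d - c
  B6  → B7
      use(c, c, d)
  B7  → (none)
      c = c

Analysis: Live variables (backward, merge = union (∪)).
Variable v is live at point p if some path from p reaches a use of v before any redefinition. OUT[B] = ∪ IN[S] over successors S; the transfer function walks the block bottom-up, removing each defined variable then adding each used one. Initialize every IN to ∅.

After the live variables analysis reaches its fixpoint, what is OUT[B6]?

Answer: {c}

Working:
Converged values:
  B0: | IN={a, c, e, f} | OUT={a, c, d, e, f}
  B1: | IN={a, c, d, e, f} | OUT={a, d, e, f}
  B2: | IN={a, d, e, f} | OUT={a, c, d, e, f}
  B3: | IN={c, d, f} | OUT={c, d, e, f}
  B4: | IN={c, d, e, f} | OUT={c, d, f}
  B5: | IN={c, d, f} | OUT={c, d, f}
  B6: | IN={c, d} | OUT={c}
  B7: | IN={c} | OUT={}

Merge at B6: OUT[B6] = IN[B7] = {c}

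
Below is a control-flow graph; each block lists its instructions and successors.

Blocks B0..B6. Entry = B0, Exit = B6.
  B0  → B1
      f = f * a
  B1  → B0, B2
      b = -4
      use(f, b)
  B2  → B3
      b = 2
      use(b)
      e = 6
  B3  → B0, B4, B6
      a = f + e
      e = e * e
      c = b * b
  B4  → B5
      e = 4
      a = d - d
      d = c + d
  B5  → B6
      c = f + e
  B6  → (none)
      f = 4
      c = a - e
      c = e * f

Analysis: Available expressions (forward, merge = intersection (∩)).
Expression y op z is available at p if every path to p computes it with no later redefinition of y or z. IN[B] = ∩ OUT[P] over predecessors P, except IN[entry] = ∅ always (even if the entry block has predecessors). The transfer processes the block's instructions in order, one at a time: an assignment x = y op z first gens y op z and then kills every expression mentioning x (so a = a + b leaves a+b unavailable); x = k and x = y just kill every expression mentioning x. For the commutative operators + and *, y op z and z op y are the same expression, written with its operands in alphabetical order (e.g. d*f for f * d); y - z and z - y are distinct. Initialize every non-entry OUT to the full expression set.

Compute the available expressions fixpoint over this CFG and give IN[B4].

Answer: {b*b}

Derivation:
Converged values:
  B0: | IN={} | OUT={}
  B1: | IN={} | OUT={}
  B2: | IN={} | OUT={}
  B3: | IN={} | OUT={b*b}
  B4: | IN={b*b} | OUT={b*b}
  B5: | IN={b*b} | OUT={b*b, e+f}
  B6: | IN={b*b} | OUT={a-e, b*b, e*f}

Merge at B4: IN[B4] = OUT[B3] = {b*b}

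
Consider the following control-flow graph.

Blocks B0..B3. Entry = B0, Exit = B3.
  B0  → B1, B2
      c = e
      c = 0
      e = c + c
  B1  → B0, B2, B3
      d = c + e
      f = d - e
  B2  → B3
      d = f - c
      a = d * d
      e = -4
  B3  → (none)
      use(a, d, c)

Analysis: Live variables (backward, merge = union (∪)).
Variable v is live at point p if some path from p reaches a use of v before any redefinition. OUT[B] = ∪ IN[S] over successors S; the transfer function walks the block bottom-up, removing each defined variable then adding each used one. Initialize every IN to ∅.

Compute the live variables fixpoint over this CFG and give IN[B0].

Per-block solution:
  B0: | IN={a, e, f} | OUT={a, c, e, f}
  B1: | IN={a, c, e} | OUT={a, c, d, e, f}
  B2: | IN={c, f} | OUT={a, c, d}
  B3: | IN={a, c, d} | OUT={}

Merge at B0: OUT[B0] = IN[B1] ⊔ IN[B2] = {a, c, e, f}
Applying B0's transfer function to that OUT value gives IN[B0] (row B0 above).

Answer: {a, e, f}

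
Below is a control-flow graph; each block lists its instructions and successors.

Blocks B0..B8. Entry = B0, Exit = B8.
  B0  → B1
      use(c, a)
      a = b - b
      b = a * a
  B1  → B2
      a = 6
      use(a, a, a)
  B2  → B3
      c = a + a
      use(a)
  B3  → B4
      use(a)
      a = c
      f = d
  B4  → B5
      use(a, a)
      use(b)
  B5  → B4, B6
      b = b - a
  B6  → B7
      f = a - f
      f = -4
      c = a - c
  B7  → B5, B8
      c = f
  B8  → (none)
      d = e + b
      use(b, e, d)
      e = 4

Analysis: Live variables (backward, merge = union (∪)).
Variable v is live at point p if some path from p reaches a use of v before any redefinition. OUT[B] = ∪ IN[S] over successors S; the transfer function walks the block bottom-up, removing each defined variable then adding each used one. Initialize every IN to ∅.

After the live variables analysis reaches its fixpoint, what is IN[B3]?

Answer: {a, b, c, d, e}

Trace:
Converged values:
  B0:   IN={a, b, c, d, e}   OUT={b, d, e}
  B1:   IN={b, d, e}   OUT={a, b, d, e}
  B2:   IN={a, b, d, e}   OUT={a, b, c, d, e}
  B3:   IN={a, b, c, d, e}   OUT={a, b, c, e, f}
  B4:   IN={a, b, c, e, f}   OUT={a, b, c, e, f}
  B5:   IN={a, b, c, e, f}   OUT={a, b, c, e, f}
  B6:   IN={a, b, c, e, f}   OUT={a, b, e, f}
  B7:   IN={a, b, e, f}   OUT={a, b, c, e, f}
  B8:   IN={b, e}   OUT={}

Merge at B3: OUT[B3] = IN[B4] = {a, b, c, e, f}
Applying B3's transfer function to that OUT value gives IN[B3] (row B3 above).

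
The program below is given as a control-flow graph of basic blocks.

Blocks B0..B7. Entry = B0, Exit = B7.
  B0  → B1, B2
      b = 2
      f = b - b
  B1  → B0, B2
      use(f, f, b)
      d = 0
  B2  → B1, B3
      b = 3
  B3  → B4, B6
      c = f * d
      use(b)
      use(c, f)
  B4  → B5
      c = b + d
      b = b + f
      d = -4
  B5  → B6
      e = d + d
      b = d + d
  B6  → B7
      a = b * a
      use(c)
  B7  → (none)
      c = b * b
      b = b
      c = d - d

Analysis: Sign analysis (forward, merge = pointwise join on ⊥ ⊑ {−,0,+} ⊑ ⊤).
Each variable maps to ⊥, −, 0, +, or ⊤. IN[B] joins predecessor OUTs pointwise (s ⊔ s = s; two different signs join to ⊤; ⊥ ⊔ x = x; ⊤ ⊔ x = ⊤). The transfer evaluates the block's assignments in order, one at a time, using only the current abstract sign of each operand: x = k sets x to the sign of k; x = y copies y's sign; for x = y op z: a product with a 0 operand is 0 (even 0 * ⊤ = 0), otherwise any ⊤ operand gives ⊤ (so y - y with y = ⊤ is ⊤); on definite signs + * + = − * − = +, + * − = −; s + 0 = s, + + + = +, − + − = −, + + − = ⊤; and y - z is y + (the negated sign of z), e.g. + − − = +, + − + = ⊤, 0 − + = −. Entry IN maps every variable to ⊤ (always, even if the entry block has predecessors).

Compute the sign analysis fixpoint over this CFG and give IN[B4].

Fixpoint table:
  B0:  IN=(all ⊤)  OUT={b:+; rest ⊤}
  B1:  IN={b:+; rest ⊤}  OUT={b:+, d:0; rest ⊤}
  B2:  IN={b:+; rest ⊤}  OUT={b:+; rest ⊤}
  B3:  IN={b:+; rest ⊤}  OUT={b:+; rest ⊤}
  B4:  IN={b:+; rest ⊤}  OUT={d:-; rest ⊤}
  B5:  IN={d:-; rest ⊤}  OUT={b:-, d:-, e:-; rest ⊤}
  B6:  IN=(all ⊤)  OUT=(all ⊤)
  B7:  IN=(all ⊤)  OUT=(all ⊤)

Merge at B4: IN[B4] = OUT[B3] = {a: ⊤, b: +, c: ⊤, d: ⊤, e: ⊤, f: ⊤}

Answer: {a: ⊤, b: +, c: ⊤, d: ⊤, e: ⊤, f: ⊤}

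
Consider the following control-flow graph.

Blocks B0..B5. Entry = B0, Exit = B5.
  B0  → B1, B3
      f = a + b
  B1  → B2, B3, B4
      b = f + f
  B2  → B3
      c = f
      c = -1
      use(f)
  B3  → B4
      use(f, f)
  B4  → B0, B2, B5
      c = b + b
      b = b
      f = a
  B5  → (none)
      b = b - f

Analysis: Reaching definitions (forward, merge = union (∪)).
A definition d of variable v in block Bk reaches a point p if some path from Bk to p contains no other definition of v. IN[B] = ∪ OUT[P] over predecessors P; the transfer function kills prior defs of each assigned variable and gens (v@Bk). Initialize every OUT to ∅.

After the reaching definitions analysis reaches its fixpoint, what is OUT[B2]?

Answer: {b@B1, b@B4, c@B2, f@B0, f@B4}

Working:
Converged values:
  B0:  IN={b@B4, c@B4, f@B4}  OUT={b@B4, c@B4, f@B0}
  B1:  IN={b@B4, c@B4, f@B0}  OUT={b@B1, c@B4, f@B0}
  B2:  IN={b@B1, b@B4, c@B4, f@B0, f@B4}  OUT={b@B1, b@B4, c@B2, f@B0, f@B4}
  B3:  IN={b@B1, b@B4, c@B2, c@B4, f@B0, f@B4}  OUT={b@B1, b@B4, c@B2, c@B4, f@B0, f@B4}
  B4:  IN={b@B1, b@B4, c@B2, c@B4, f@B0, f@B4}  OUT={b@B4, c@B4, f@B4}
  B5:  IN={b@B4, c@B4, f@B4}  OUT={b@B5, c@B4, f@B4}

Merge at B2: IN[B2] = OUT[B1] ⊔ OUT[B4] = {b@B1, b@B4, c@B4, f@B0, f@B4}
Applying B2's transfer function to that IN value gives OUT[B2] (row B2 above).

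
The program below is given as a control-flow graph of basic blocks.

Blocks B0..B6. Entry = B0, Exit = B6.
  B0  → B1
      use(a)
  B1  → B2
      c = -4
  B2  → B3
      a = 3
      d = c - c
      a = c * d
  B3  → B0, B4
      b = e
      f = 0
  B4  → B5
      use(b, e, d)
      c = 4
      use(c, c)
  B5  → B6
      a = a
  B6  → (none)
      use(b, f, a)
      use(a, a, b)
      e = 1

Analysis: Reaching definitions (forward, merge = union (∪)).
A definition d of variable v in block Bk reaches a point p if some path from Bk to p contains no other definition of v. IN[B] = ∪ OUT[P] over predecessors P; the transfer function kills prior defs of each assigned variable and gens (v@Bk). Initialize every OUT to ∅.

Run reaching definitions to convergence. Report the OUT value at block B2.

Answer: {a@B2, b@B3, c@B1, d@B2, f@B3}

Working:
Per-block solution:
  B0:  IN={a@B2, b@B3, c@B1, d@B2, f@B3}  OUT={a@B2, b@B3, c@B1, d@B2, f@B3}
  B1:  IN={a@B2, b@B3, c@B1, d@B2, f@B3}  OUT={a@B2, b@B3, c@B1, d@B2, f@B3}
  B2:  IN={a@B2, b@B3, c@B1, d@B2, f@B3}  OUT={a@B2, b@B3, c@B1, d@B2, f@B3}
  B3:  IN={a@B2, b@B3, c@B1, d@B2, f@B3}  OUT={a@B2, b@B3, c@B1, d@B2, f@B3}
  B4:  IN={a@B2, b@B3, c@B1, d@B2, f@B3}  OUT={a@B2, b@B3, c@B4, d@B2, f@B3}
  B5:  IN={a@B2, b@B3, c@B4, d@B2, f@B3}  OUT={a@B5, b@B3, c@B4, d@B2, f@B3}
  B6:  IN={a@B5, b@B3, c@B4, d@B2, f@B3}  OUT={a@B5, b@B3, c@B4, d@B2, e@B6, f@B3}

Merge at B2: IN[B2] = OUT[B1] = {a@B2, b@B3, c@B1, d@B2, f@B3}
Applying B2's transfer function to that IN value gives OUT[B2] (row B2 above).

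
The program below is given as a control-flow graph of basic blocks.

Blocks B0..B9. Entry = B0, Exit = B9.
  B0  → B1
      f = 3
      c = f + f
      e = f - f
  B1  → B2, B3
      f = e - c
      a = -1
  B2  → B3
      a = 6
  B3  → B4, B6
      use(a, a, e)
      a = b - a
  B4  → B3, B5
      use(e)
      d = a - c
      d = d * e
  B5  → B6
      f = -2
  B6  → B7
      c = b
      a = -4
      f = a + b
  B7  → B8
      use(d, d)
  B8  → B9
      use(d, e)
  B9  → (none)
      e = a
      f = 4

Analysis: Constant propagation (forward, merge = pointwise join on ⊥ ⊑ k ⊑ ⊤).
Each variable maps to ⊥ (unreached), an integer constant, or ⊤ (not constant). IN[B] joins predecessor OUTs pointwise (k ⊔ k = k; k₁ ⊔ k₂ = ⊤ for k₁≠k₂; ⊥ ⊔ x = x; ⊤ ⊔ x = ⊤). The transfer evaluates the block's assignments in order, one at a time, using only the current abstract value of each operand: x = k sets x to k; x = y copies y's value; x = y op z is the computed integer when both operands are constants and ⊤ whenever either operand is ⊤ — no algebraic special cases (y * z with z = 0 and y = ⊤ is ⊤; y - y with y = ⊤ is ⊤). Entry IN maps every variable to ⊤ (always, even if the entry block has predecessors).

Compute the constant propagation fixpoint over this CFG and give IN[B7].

Fixpoint table:
  B0:   IN=(all ⊤)   OUT={c:6, e:0, f:3; rest ⊤}
  B1:   IN={c:6, e:0, f:3; rest ⊤}   OUT={a:-1, c:6, e:0, f:-6; rest ⊤}
  B2:   IN={a:-1, c:6, e:0, f:-6; rest ⊤}   OUT={a:6, c:6, e:0, f:-6; rest ⊤}
  B3:   IN={c:6, e:0, f:-6; rest ⊤}   OUT={c:6, e:0, f:-6; rest ⊤}
  B4:   IN={c:6, e:0, f:-6; rest ⊤}   OUT={c:6, e:0, f:-6; rest ⊤}
  B5:   IN={c:6, e:0, f:-6; rest ⊤}   OUT={c:6, e:0, f:-2; rest ⊤}
  B6:   IN={c:6, e:0; rest ⊤}   OUT={a:-4, e:0; rest ⊤}
  B7:   IN={a:-4, e:0; rest ⊤}   OUT={a:-4, e:0; rest ⊤}
  B8:   IN={a:-4, e:0; rest ⊤}   OUT={a:-4, e:0; rest ⊤}
  B9:   IN={a:-4, e:0; rest ⊤}   OUT={a:-4, e:-4, f:4; rest ⊤}

Merge at B7: IN[B7] = OUT[B6] = {a: -4, b: ⊤, c: ⊤, d: ⊤, e: 0, f: ⊤}

Answer: {a: -4, b: ⊤, c: ⊤, d: ⊤, e: 0, f: ⊤}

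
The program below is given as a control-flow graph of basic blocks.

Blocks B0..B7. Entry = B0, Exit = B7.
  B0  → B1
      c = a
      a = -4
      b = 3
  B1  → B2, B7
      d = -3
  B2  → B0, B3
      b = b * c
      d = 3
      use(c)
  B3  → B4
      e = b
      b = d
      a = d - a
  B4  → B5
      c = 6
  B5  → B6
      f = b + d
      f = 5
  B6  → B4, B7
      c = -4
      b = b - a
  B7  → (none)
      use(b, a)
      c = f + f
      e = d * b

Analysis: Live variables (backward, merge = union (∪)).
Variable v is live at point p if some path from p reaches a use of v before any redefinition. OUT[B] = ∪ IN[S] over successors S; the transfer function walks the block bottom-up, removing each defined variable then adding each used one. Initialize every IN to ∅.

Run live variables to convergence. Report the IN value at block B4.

Answer: {a, b, d}

Working:
Per-block solution:
  B0:  IN={a, f}  OUT={a, b, c, f}
  B1:  IN={a, b, c, f}  OUT={a, b, c, d, f}
  B2:  IN={a, b, c, f}  OUT={a, b, d, f}
  B3:  IN={a, b, d}  OUT={a, b, d}
  B4:  IN={a, b, d}  OUT={a, b, d}
  B5:  IN={a, b, d}  OUT={a, b, d, f}
  B6:  IN={a, b, d, f}  OUT={a, b, d, f}
  B7:  IN={a, b, d, f}  OUT={}

Merge at B4: OUT[B4] = IN[B5] = {a, b, d}
Applying B4's transfer function to that OUT value gives IN[B4] (row B4 above).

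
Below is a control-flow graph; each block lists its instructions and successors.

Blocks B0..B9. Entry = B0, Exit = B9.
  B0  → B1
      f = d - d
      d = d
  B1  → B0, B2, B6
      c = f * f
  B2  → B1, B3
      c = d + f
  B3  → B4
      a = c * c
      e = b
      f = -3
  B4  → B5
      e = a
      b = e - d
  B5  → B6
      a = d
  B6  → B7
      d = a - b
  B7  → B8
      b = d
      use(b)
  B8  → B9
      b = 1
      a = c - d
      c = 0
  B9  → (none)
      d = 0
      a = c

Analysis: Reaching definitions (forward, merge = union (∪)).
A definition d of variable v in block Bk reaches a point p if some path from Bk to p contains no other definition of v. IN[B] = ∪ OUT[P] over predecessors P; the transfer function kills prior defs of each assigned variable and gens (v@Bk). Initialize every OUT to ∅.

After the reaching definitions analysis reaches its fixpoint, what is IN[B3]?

Fixpoint table:
  B0: | IN={c@B1, d@B0, f@B0} | OUT={c@B1, d@B0, f@B0}
  B1: | IN={c@B1, c@B2, d@B0, f@B0} | OUT={c@B1, d@B0, f@B0}
  B2: | IN={c@B1, d@B0, f@B0} | OUT={c@B2, d@B0, f@B0}
  B3: | IN={c@B2, d@B0, f@B0} | OUT={a@B3, c@B2, d@B0, e@B3, f@B3}
  B4: | IN={a@B3, c@B2, d@B0, e@B3, f@B3} | OUT={a@B3, b@B4, c@B2, d@B0, e@B4, f@B3}
  B5: | IN={a@B3, b@B4, c@B2, d@B0, e@B4, f@B3} | OUT={a@B5, b@B4, c@B2, d@B0, e@B4, f@B3}
  B6: | IN={a@B5, b@B4, c@B1, c@B2, d@B0, e@B4, f@B0, f@B3} | OUT={a@B5, b@B4, c@B1, c@B2, d@B6, e@B4, f@B0, f@B3}
  B7: | IN={a@B5, b@B4, c@B1, c@B2, d@B6, e@B4, f@B0, f@B3} | OUT={a@B5, b@B7, c@B1, c@B2, d@B6, e@B4, f@B0, f@B3}
  B8: | IN={a@B5, b@B7, c@B1, c@B2, d@B6, e@B4, f@B0, f@B3} | OUT={a@B8, b@B8, c@B8, d@B6, e@B4, f@B0, f@B3}
  B9: | IN={a@B8, b@B8, c@B8, d@B6, e@B4, f@B0, f@B3} | OUT={a@B9, b@B8, c@B8, d@B9, e@B4, f@B0, f@B3}

Merge at B3: IN[B3] = OUT[B2] = {c@B2, d@B0, f@B0}

Answer: {c@B2, d@B0, f@B0}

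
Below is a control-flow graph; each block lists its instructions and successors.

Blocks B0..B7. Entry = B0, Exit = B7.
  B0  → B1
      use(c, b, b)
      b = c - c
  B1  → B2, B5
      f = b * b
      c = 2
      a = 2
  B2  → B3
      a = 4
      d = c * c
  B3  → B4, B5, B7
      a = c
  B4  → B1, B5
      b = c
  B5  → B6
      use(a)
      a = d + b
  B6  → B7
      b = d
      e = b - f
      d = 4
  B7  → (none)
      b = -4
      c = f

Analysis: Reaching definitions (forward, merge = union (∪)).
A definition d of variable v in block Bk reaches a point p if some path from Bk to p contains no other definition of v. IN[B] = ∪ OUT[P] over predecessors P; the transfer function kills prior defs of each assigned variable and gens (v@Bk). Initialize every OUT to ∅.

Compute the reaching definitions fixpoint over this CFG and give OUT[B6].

Answer: {a@B5, b@B6, c@B1, d@B6, e@B6, f@B1}

Derivation:
Fixpoint table:
  B0: | IN={} | OUT={b@B0}
  B1: | IN={a@B3, b@B0, b@B4, c@B1, d@B2, f@B1} | OUT={a@B1, b@B0, b@B4, c@B1, d@B2, f@B1}
  B2: | IN={a@B1, b@B0, b@B4, c@B1, d@B2, f@B1} | OUT={a@B2, b@B0, b@B4, c@B1, d@B2, f@B1}
  B3: | IN={a@B2, b@B0, b@B4, c@B1, d@B2, f@B1} | OUT={a@B3, b@B0, b@B4, c@B1, d@B2, f@B1}
  B4: | IN={a@B3, b@B0, b@B4, c@B1, d@B2, f@B1} | OUT={a@B3, b@B4, c@B1, d@B2, f@B1}
  B5: | IN={a@B1, a@B3, b@B0, b@B4, c@B1, d@B2, f@B1} | OUT={a@B5, b@B0, b@B4, c@B1, d@B2, f@B1}
  B6: | IN={a@B5, b@B0, b@B4, c@B1, d@B2, f@B1} | OUT={a@B5, b@B6, c@B1, d@B6, e@B6, f@B1}
  B7: | IN={a@B3, a@B5, b@B0, b@B4, b@B6, c@B1, d@B2, d@B6, e@B6, f@B1} | OUT={a@B3, a@B5, b@B7, c@B7, d@B2, d@B6, e@B6, f@B1}

Merge at B6: IN[B6] = OUT[B5] = {a@B5, b@B0, b@B4, c@B1, d@B2, f@B1}
Applying B6's transfer function to that IN value gives OUT[B6] (row B6 above).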